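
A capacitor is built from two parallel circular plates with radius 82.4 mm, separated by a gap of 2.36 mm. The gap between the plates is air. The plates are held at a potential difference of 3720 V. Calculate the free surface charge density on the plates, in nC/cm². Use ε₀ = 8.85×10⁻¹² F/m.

A = π(82.4 mm)² = 2.13×10⁻² m².
C = ε₀A/d = 8.85×10⁻¹² × 2.13×10⁻² / 2.36×10⁻³ = 8.00×10⁻¹¹ F.
σ = Q/A = CV/A = 8.00×10⁻¹¹ × 3720 / 2.13×10⁻² = 1.39×10⁻⁵ C/m².

1.39 nC/cm²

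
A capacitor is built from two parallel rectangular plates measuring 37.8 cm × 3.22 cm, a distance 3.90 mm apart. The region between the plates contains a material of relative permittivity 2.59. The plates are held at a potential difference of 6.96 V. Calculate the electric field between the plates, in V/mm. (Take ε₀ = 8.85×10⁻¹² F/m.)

E = V/d = 6.96 / 3.90×10⁻³ = 1.78×10³ V/m.

E ≈ 1.78 V/mm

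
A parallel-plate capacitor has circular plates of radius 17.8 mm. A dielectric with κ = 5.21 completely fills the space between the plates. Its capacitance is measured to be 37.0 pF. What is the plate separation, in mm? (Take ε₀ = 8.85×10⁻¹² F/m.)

1.24 mm

A = π(17.8 mm)² = 9.95×10⁻⁴ m².
d = κε₀A/C = 5.21 × 8.85×10⁻¹² × 9.95×10⁻⁴ / 3.70×10⁻¹¹ = 1.24×10⁻³ m.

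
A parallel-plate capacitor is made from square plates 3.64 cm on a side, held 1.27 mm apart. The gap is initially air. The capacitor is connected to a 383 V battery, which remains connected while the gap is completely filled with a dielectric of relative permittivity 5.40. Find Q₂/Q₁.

5.40

Battery connected ⇒ V is held fixed.
C₂ = 5.40 C₁ and Q = CV, so Q₂/Q₁ = C₂/C₁ = 5.40.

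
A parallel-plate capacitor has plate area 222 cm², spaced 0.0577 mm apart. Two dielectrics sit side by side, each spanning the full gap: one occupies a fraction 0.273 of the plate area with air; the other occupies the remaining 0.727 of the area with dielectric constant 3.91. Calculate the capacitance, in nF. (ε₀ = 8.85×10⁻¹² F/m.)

10.6 nF

A = 222 cm² = 2.22×10⁻² m².
Side-by-side slabs ⇒ two capacitors in parallel, each spanning the full gap.
C₁ = κ₁ε₀A₁/d = 1.00 × 8.85×10⁻¹² × 6.06×10⁻³ / 5.77×10⁻⁵ = 9.30×10⁻¹⁰ F.
C₂ = κ₂ε₀A₂/d = 3.91 × 8.85×10⁻¹² × 1.61×10⁻² / 5.77×10⁻⁵ = 9.68×10⁻⁹ F.
C = C₁ + C₂ = 1.06×10⁻⁸ F.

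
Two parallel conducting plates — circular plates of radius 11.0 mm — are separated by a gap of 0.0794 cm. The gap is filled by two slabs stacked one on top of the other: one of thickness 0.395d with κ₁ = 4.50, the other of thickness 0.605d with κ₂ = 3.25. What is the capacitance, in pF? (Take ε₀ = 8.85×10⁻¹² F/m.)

15.5 pF

A = π(11.0 mm)² = 3.80×10⁻⁴ m².
Stacked slabs ⇒ two capacitors in series, each with the full plate area.
C₁ = κ₁ε₀A/d₁ = 4.50 × 8.85×10⁻¹² × 3.80×10⁻⁴ / 3.14×10⁻⁴ = 4.83×10⁻¹¹ F.
C₂ = κ₂ε₀A/d₂ = 3.25 × 8.85×10⁻¹² × 3.80×10⁻⁴ / 4.80×10⁻⁴ = 2.28×10⁻¹¹ F.
C = (1/C₁ + 1/C₂)⁻¹ = 1.55×10⁻¹¹ F.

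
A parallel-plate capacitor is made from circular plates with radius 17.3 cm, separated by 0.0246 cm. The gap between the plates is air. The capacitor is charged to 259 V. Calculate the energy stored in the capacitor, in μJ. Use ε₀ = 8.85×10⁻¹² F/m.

U ≈ 113 μJ

A = π(17.3 cm)² = 9.40×10⁻² m².
C = ε₀A/d = 8.85×10⁻¹² × 9.40×10⁻² / 2.46×10⁻⁴ = 3.38×10⁻⁹ F.
U = ½CV² = ½ × 3.38×10⁻⁹ × (259)² = 1.13×10⁻⁴ J.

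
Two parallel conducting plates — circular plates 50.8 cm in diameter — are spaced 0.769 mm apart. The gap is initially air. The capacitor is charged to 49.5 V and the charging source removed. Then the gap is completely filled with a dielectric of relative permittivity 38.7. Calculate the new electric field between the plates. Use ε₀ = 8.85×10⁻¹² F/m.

A = π(50.8/2 cm)² = 0.203 m².
Initially C₁ = ε₀A/d = 8.85×10⁻¹² × 0.203 / 7.69×10⁻⁴ = 2.33×10⁻⁹ F.
E₁ = 6.44×10⁴ V/m.
Isolated ⇒ Q is held fixed. V₂ = Q/C₂ = V₁/38.7; E = V/d, so E₂/E₁ = (V₂/V₁)(d₁/d₂) = 0.0258.
E₂ = 0.0258 × 6.44×10⁴ = 1.66×10³ V/m.

E ≈ 1.66 V/mm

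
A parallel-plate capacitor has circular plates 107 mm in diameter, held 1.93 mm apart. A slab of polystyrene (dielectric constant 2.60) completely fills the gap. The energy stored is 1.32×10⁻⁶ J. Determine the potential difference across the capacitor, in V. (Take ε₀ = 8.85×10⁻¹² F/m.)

V ≈ 157 V

A = π(107/2 mm)² = 8.99×10⁻³ m².
C = κε₀A/d = 2.60 × 8.85×10⁻¹² × 8.99×10⁻³ / 1.93×10⁻³ = 1.07×10⁻¹⁰ F.
V = √(2U/C) = √(2 × 1.32×10⁻⁶ / 1.07×10⁻¹⁰) = 1.57×10² V.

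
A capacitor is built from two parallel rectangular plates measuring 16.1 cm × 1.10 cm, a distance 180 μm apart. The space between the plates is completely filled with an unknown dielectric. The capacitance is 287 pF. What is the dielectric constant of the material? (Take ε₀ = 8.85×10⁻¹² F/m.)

κ ≈ 3.30

A = 16.1 × 1.10 cm² = 1.77×10⁻³ m².
κ = Cd/(ε₀A) = 2.87×10⁻¹⁰ × 1.80×10⁻⁴ / (8.85×10⁻¹² × 1.77×10⁻³) = 3.30.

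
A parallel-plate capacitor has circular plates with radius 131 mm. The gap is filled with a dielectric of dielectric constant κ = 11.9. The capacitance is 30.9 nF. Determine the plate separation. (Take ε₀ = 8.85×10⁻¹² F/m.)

d ≈ 184 μm

A = π(131 mm)² = 5.39×10⁻² m².
d = κε₀A/C = 11.9 × 8.85×10⁻¹² × 5.39×10⁻² / 3.09×10⁻⁸ = 1.84×10⁻⁴ m.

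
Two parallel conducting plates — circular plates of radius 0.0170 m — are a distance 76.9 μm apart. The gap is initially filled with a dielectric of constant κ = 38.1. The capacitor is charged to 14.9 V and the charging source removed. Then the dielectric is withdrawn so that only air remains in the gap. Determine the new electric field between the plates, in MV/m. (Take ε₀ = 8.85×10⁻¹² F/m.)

A = π(0.0170 m)² = 9.08×10⁻⁴ m².
Initially C₁ = κε₀A/d = 38.1 × 8.85×10⁻¹² × 9.08×10⁻⁴ / 7.69×10⁻⁵ = 3.98×10⁻⁹ F.
E₁ = 1.94×10⁵ V/m.
Isolated ⇒ Q is held fixed. V₂ = Q/C₂ = V₁/0.0262; E = V/d, so E₂/E₁ = (V₂/V₁)(d₁/d₂) = 38.1.
E₂ = 38.1 × 1.94×10⁵ = 7.38×10⁶ V/m.

E ≈ 7.38 MV/m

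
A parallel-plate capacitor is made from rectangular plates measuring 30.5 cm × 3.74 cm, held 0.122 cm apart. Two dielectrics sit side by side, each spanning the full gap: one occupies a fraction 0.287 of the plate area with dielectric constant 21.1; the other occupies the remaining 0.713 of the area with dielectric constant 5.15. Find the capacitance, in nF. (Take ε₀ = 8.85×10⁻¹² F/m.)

A = 30.5 × 3.74 cm² = 1.14×10⁻² m².
Side-by-side slabs ⇒ two capacitors in parallel, each spanning the full gap.
C₁ = κ₁ε₀A₁/d = 21.1 × 8.85×10⁻¹² × 3.27×10⁻³ / 1.22×10⁻³ = 5.01×10⁻¹⁰ F.
C₂ = κ₂ε₀A₂/d = 5.15 × 8.85×10⁻¹² × 8.13×10⁻³ / 1.22×10⁻³ = 3.04×10⁻¹⁰ F.
C = C₁ + C₂ = 8.05×10⁻¹⁰ F.

0.805 nF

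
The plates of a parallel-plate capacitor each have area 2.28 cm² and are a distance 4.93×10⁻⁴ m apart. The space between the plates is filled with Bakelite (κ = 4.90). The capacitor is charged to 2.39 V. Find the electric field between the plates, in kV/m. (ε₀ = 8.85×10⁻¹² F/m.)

4.85 kV/m

E = V/d = 2.39 / 4.93×10⁻⁴ = 4.85×10³ V/m.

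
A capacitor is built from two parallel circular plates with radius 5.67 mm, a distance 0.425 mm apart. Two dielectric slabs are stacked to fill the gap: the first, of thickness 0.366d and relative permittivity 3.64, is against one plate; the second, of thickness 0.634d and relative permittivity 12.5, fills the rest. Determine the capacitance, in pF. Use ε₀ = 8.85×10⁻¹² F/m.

C ≈ 13.9 pF

A = π(5.67 mm)² = 1.01×10⁻⁴ m².
Stacked slabs ⇒ two capacitors in series, each with the full plate area.
C₁ = κ₁ε₀A/d₁ = 3.64 × 8.85×10⁻¹² × 1.01×10⁻⁴ / 1.56×10⁻⁴ = 2.09×10⁻¹¹ F.
C₂ = κ₂ε₀A/d₂ = 12.5 × 8.85×10⁻¹² × 1.01×10⁻⁴ / 2.69×10⁻⁴ = 4.15×10⁻¹¹ F.
C = (1/C₁ + 1/C₂)⁻¹ = 1.39×10⁻¹¹ F.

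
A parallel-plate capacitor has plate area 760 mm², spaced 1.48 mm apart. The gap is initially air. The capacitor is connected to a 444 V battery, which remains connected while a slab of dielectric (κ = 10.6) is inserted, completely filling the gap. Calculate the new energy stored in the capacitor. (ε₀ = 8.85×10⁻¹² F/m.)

U ≈ 4.75 μJ

A = 760 mm² = 7.60×10⁻⁴ m².
Initially C₁ = ε₀A/d = 8.85×10⁻¹² × 7.60×10⁻⁴ / 1.48×10⁻³ = 4.54×10⁻¹² F.
U₁ = 4.48×10⁻⁷ J.
Battery connected ⇒ V is held fixed. C₂ = 10.6 C₁ and U = ½CV², so U₂/U₁ = C₂/C₁ = 10.6.
U₂ = 10.6 × 4.48×10⁻⁷ = 4.75×10⁻⁶ J.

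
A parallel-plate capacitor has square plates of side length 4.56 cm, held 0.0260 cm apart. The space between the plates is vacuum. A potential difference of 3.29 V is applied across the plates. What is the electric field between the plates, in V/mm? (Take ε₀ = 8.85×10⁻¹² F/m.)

E = V/d = 3.29 / 2.60×10⁻⁴ = 1.27×10⁴ V/m.

E ≈ 12.7 V/mm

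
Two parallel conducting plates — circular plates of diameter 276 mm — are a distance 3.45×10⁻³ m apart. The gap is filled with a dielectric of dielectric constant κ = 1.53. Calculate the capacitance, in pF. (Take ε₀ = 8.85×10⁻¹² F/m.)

A = π(276/2 mm)² = 5.98×10⁻² m².
C = κε₀A/d = 1.53 × 8.85×10⁻¹² × 5.98×10⁻² / 3.45×10⁻³ = 2.35×10⁻¹⁰ F.

C ≈ 235 pF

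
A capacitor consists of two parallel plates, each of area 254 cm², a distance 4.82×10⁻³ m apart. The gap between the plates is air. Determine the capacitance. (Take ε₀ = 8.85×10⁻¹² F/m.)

A = 254 cm² = 2.54×10⁻² m².
C = ε₀A/d = 8.85×10⁻¹² × 2.54×10⁻² / 4.82×10⁻³ = 4.66×10⁻¹¹ F.

46.6 pF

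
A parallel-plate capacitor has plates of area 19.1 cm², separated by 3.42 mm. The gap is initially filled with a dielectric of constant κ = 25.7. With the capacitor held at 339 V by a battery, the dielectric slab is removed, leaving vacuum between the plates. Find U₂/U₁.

Battery connected ⇒ V is held fixed.
C₂ = 0.0389 C₁ and U = ½CV², so U₂/U₁ = C₂/C₁ = 0.0389.

U₂/U₁ ≈ 0.0389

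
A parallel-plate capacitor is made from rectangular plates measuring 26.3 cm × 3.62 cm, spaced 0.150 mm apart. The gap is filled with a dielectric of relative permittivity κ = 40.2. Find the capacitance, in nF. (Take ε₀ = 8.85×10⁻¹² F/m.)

A = 26.3 × 3.62 cm² = 9.52×10⁻³ m².
C = κε₀A/d = 40.2 × 8.85×10⁻¹² × 9.52×10⁻³ / 1.50×10⁻⁴ = 2.26×10⁻⁸ F.

C ≈ 22.6 nF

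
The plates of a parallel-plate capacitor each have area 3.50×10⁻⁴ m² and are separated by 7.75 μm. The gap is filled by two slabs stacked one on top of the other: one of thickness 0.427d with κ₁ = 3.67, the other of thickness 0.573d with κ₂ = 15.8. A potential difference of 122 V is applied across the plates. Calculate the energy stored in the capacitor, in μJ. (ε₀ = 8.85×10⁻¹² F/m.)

19.5 μJ

Stacked slabs ⇒ two capacitors in series, each with the full plate area.
C₁ = κ₁ε₀A/d₁ = 3.67 × 8.85×10⁻¹² × 3.50×10⁻⁴ / 3.31×10⁻⁶ = 3.44×10⁻⁹ F.
C₂ = κ₂ε₀A/d₂ = 15.8 × 8.85×10⁻¹² × 3.50×10⁻⁴ / 4.44×10⁻⁶ = 1.10×10⁻⁸ F.
C = (1/C₁ + 1/C₂)⁻¹ = 2.62×10⁻⁹ F.
U = ½CV² = ½ × 2.62×10⁻⁹ × (122)² = 1.95×10⁻⁵ J.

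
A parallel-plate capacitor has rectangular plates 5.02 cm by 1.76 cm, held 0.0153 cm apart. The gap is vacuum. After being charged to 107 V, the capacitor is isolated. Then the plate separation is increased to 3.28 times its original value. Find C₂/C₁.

0.305

C = ε₀A/d scales as 1/d, so C₂/C₁ = d₁/d₂ = 1/3.28 = 0.305.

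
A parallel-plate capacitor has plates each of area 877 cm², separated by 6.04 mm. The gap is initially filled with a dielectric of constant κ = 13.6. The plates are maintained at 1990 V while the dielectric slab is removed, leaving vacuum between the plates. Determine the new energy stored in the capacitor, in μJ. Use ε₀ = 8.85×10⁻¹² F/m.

A = 877 cm² = 8.77×10⁻² m².
Initially C₁ = κε₀A/d = 13.6 × 8.85×10⁻¹² × 8.77×10⁻² / 6.04×10⁻³ = 1.75×10⁻⁹ F.
U₁ = 3.46×10⁻³ J.
Battery connected ⇒ V is held fixed. C₂ = 0.0735 C₁ and U = ½CV², so U₂/U₁ = C₂/C₁ = 0.0735.
U₂ = 0.0735 × 3.46×10⁻³ = 2.54×10⁻⁴ J.

U ≈ 254 μJ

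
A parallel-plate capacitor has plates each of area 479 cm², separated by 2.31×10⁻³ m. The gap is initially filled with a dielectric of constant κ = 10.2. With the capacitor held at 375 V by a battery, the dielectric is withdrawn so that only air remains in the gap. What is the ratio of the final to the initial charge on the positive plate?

Q₂/Q₁ ≈ 0.0980

Battery connected ⇒ V is held fixed.
C₂ = 0.0980 C₁ and Q = CV, so Q₂/Q₁ = C₂/C₁ = 0.0980.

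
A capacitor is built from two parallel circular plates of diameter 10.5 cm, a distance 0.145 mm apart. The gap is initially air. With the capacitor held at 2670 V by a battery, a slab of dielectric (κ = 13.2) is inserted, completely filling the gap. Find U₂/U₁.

13.2

Battery connected ⇒ V is held fixed.
C₂ = 13.2 C₁ and U = ½CV², so U₂/U₁ = C₂/C₁ = 13.2.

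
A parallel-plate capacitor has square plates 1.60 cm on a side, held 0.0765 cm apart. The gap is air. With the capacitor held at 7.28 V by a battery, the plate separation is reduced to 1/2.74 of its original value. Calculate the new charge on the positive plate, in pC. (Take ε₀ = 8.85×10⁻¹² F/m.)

Q ≈ 59.1 pC

A = (1.60 cm)² = 2.56×10⁻⁴ m².
Initially C₁ = ε₀A/d = 8.85×10⁻¹² × 2.56×10⁻⁴ / 7.65×10⁻⁴ = 2.96×10⁻¹² F.
Q₁ = 2.16×10⁻¹¹ C.
Battery connected ⇒ V is held fixed. C₂ = 2.74 C₁ and Q = CV, so Q₂/Q₁ = C₂/C₁ = 2.74.
Q₂ = 2.74 × 2.16×10⁻¹¹ = 5.91×10⁻¹¹ C.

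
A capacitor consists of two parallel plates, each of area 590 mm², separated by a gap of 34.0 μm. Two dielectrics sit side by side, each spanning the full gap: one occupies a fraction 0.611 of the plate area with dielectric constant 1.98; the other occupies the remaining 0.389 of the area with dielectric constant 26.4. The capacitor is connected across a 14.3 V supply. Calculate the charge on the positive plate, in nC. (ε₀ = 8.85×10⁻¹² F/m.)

Q ≈ 25.2 nC

A = 590 mm² = 5.90×10⁻⁴ m².
Side-by-side slabs ⇒ two capacitors in parallel, each spanning the full gap.
C₁ = κ₁ε₀A₁/d = 1.98 × 8.85×10⁻¹² × 3.60×10⁻⁴ / 3.40×10⁻⁵ = 1.86×10⁻¹⁰ F.
C₂ = κ₂ε₀A₂/d = 26.4 × 8.85×10⁻¹² × 2.30×10⁻⁴ / 3.40×10⁻⁵ = 1.58×10⁻⁹ F.
C = C₁ + C₂ = 1.76×10⁻⁹ F.
Q = CV = 1.76×10⁻⁹ × 14.3 = 2.52×10⁻⁸ C.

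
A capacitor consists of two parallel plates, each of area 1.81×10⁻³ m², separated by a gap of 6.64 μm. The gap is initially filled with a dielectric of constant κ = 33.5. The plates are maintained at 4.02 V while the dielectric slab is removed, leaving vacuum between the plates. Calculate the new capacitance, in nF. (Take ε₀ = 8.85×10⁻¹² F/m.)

C ≈ 2.41 nF

Initially C₁ = κε₀A/d = 33.5 × 8.85×10⁻¹² × 1.81×10⁻³ / 6.64×10⁻⁶ = 8.08×10⁻⁸ F.
C = κε₀A/d scales with κ, so C₂/C₁ = 1/κ = 1/33.5 = 0.0299.
C₂ = 0.0299 × 8.08×10⁻⁸ = 2.41×10⁻⁹ F.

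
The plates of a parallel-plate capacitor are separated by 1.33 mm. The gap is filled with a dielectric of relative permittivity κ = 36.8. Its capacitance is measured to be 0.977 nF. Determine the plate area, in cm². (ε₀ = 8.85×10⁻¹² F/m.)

A ≈ 39.9 cm²

A = Cd/(κε₀) = 9.77×10⁻¹⁰ × 1.33×10⁻³ / (36.8 × 8.85×10⁻¹²) = 3.99×10⁻³ m².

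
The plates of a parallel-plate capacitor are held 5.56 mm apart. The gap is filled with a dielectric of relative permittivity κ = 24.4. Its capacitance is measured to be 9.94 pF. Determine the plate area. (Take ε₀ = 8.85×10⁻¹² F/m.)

A = Cd/(κε₀) = 9.94×10⁻¹² × 5.56×10⁻³ / (24.4 × 8.85×10⁻¹²) = 2.56×10⁻⁴ m².

2.56 cm²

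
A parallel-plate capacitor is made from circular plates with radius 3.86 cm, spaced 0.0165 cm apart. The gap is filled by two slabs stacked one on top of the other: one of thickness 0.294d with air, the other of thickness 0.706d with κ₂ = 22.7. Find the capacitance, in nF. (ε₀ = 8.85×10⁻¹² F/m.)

C ≈ 0.772 nF

A = π(3.86 cm)² = 4.68×10⁻³ m².
Stacked slabs ⇒ two capacitors in series, each with the full plate area.
C₁ = κ₁ε₀A/d₁ = 1.00 × 8.85×10⁻¹² × 4.68×10⁻³ / 4.85×10⁻⁵ = 8.54×10⁻¹⁰ F.
C₂ = κ₂ε₀A/d₂ = 22.7 × 8.85×10⁻¹² × 4.68×10⁻³ / 1.16×10⁻⁴ = 8.07×10⁻⁹ F.
C = (1/C₁ + 1/C₂)⁻¹ = 7.72×10⁻¹⁰ F.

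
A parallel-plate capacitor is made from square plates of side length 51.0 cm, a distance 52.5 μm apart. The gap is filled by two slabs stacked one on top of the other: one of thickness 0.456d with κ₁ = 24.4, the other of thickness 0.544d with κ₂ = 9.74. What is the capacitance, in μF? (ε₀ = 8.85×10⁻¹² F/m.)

C ≈ 0.588 μF

A = (51.0 cm)² = 0.260 m².
Stacked slabs ⇒ two capacitors in series, each with the full plate area.
C₁ = κ₁ε₀A/d₁ = 24.4 × 8.85×10⁻¹² × 0.260 / 2.39×10⁻⁵ = 2.35×10⁻⁶ F.
C₂ = κ₂ε₀A/d₂ = 9.74 × 8.85×10⁻¹² × 0.260 / 2.86×10⁻⁵ = 7.85×10⁻⁷ F.
C = (1/C₁ + 1/C₂)⁻¹ = 5.88×10⁻⁷ F.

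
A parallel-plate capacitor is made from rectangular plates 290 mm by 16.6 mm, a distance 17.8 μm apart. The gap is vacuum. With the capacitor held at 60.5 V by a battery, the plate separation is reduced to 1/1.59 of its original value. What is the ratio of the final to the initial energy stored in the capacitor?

1.59

Battery connected ⇒ V is held fixed.
C₂ = 1.59 C₁ and U = ½CV², so U₂/U₁ = C₂/C₁ = 1.59.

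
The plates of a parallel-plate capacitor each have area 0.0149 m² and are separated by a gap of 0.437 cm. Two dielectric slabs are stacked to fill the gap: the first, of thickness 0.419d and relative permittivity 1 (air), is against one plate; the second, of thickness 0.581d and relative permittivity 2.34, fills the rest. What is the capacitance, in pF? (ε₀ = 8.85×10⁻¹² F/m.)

Stacked slabs ⇒ two capacitors in series, each with the full plate area.
C₁ = κ₁ε₀A/d₁ = 1.00 × 8.85×10⁻¹² × 1.49×10⁻² / 1.83×10⁻³ = 7.20×10⁻¹¹ F.
C₂ = κ₂ε₀A/d₂ = 2.34 × 8.85×10⁻¹² × 1.49×10⁻² / 2.54×10⁻³ = 1.22×10⁻¹⁰ F.
C = (1/C₁ + 1/C₂)⁻¹ = 4.52×10⁻¹¹ F.

45.2 pF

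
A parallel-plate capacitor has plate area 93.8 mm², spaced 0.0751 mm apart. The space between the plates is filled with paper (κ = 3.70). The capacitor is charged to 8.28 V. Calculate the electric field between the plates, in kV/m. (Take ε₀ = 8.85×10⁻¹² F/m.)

110 kV/m

E = V/d = 8.28 / 7.51×10⁻⁵ = 1.10×10⁵ V/m.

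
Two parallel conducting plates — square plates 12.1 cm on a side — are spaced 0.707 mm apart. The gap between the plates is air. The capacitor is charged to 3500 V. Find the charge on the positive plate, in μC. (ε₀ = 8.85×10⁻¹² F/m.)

0.641 μC

A = (12.1 cm)² = 1.46×10⁻² m².
C = ε₀A/d = 8.85×10⁻¹² × 1.46×10⁻² / 7.07×10⁻⁴ = 1.83×10⁻¹⁰ F.
Q = CV = 1.83×10⁻¹⁰ × 3500 = 6.41×10⁻⁷ C.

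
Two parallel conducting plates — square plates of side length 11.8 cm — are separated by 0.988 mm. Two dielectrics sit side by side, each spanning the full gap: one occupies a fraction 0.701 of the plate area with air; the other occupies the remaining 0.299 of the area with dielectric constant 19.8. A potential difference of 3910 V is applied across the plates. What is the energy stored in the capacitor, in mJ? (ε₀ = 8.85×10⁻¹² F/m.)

A = (11.8 cm)² = 1.39×10⁻² m².
Side-by-side slabs ⇒ two capacitors in parallel, each spanning the full gap.
C₁ = κ₁ε₀A₁/d = 1.00 × 8.85×10⁻¹² × 9.76×10⁻³ / 9.88×10⁻⁴ = 8.74×10⁻¹¹ F.
C₂ = κ₂ε₀A₂/d = 19.8 × 8.85×10⁻¹² × 4.16×10⁻³ / 9.88×10⁻⁴ = 7.38×10⁻¹⁰ F.
C = C₁ + C₂ = 8.26×10⁻¹⁰ F.
U = ½CV² = ½ × 8.26×10⁻¹⁰ × (3910)² = 6.31×10⁻³ J.

6.31 mJ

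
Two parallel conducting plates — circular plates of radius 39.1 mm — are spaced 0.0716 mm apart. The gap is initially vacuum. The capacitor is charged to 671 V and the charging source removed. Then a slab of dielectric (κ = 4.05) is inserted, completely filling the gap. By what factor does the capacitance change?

4.05

C = κε₀A/d scales with κ, so C₂/C₁ = κ = 4.05.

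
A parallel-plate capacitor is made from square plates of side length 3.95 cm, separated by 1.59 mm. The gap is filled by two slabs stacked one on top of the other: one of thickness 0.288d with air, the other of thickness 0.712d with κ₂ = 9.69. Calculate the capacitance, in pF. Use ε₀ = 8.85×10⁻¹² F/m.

A = (3.95 cm)² = 1.56×10⁻³ m².
Stacked slabs ⇒ two capacitors in series, each with the full plate area.
C₁ = κ₁ε₀A/d₁ = 1.00 × 8.85×10⁻¹² × 1.56×10⁻³ / 4.58×10⁻⁴ = 3.02×10⁻¹¹ F.
C₂ = κ₂ε₀A/d₂ = 9.69 × 8.85×10⁻¹² × 1.56×10⁻³ / 1.13×10⁻³ = 1.18×10⁻¹⁰ F.
C = (1/C₁ + 1/C₂)⁻¹ = 2.40×10⁻¹¹ F.

24.0 pF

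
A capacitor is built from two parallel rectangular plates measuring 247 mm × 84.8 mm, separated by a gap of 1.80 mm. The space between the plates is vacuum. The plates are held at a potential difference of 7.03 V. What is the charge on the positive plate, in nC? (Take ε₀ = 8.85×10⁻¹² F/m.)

Q ≈ 0.724 nC

A = 247 × 84.8 mm² = 2.09×10⁻² m².
C = ε₀A/d = 8.85×10⁻¹² × 2.09×10⁻² / 1.80×10⁻³ = 1.03×10⁻¹⁰ F.
Q = CV = 1.03×10⁻¹⁰ × 7.03 = 7.24×10⁻¹⁰ C.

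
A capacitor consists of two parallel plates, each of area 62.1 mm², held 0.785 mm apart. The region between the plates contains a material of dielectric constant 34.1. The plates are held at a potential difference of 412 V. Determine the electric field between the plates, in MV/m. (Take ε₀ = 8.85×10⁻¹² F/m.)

E = V/d = 412 / 7.85×10⁻⁴ = 5.25×10⁵ V/m.

E ≈ 0.525 MV/m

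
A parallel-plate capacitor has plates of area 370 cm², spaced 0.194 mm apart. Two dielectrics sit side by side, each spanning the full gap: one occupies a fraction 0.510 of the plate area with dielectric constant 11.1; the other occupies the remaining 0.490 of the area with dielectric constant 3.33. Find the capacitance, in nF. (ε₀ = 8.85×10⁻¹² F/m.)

A = 370 cm² = 3.70×10⁻² m².
Side-by-side slabs ⇒ two capacitors in parallel, each spanning the full gap.
C₁ = κ₁ε₀A₁/d = 11.1 × 8.85×10⁻¹² × 1.89×10⁻² / 1.94×10⁻⁴ = 9.56×10⁻⁹ F.
C₂ = κ₂ε₀A₂/d = 3.33 × 8.85×10⁻¹² × 1.81×10⁻² / 1.94×10⁻⁴ = 2.75×10⁻⁹ F.
C = C₁ + C₂ = 1.23×10⁻⁸ F.

12.3 nF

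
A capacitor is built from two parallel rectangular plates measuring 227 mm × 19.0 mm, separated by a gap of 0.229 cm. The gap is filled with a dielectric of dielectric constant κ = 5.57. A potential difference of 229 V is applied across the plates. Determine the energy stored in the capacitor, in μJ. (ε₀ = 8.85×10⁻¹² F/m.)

2.43 μJ

A = 227 × 19.0 mm² = 4.31×10⁻³ m².
C = κε₀A/d = 5.57 × 8.85×10⁻¹² × 4.31×10⁻³ / 2.29×10⁻³ = 9.28×10⁻¹¹ F.
U = ½CV² = ½ × 9.28×10⁻¹¹ × (229)² = 2.43×10⁻⁶ J.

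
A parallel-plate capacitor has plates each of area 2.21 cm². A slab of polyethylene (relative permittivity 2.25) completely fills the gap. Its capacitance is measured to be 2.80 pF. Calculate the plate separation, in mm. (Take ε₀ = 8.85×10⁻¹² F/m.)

A = 2.21 cm² = 2.21×10⁻⁴ m².
d = κε₀A/C = 2.25 × 8.85×10⁻¹² × 2.21×10⁻⁴ / 2.80×10⁻¹² = 1.57×10⁻³ m.

1.57 mm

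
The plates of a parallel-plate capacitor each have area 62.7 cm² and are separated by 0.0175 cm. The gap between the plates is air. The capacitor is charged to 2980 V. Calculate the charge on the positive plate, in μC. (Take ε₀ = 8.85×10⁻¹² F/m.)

A = 62.7 cm² = 6.27×10⁻³ m².
C = ε₀A/d = 8.85×10⁻¹² × 6.27×10⁻³ / 1.75×10⁻⁴ = 3.17×10⁻¹⁰ F.
Q = CV = 3.17×10⁻¹⁰ × 2980 = 9.45×10⁻⁷ C.

0.945 μC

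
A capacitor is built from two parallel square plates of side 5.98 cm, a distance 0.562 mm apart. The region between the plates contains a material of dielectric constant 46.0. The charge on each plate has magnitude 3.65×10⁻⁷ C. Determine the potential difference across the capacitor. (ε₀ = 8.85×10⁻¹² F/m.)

A = (5.98 cm)² = 3.58×10⁻³ m².
C = κε₀A/d = 46.0 × 8.85×10⁻¹² × 3.58×10⁻³ / 5.62×10⁻⁴ = 2.59×10⁻⁹ F.
V = Q/C = 3.65×10⁻⁷ / 2.59×10⁻⁹ = 1.41×10² V.

V ≈ 141 V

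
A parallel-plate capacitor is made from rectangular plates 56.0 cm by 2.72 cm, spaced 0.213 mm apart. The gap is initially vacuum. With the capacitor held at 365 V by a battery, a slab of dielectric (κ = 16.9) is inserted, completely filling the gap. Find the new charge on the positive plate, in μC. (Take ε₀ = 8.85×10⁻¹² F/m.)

Q ≈ 3.90 μC

A = 56.0 × 2.72 cm² = 1.52×10⁻² m².
Initially C₁ = ε₀A/d = 8.85×10⁻¹² × 1.52×10⁻² / 2.13×10⁻⁴ = 6.33×10⁻¹⁰ F.
Q₁ = 2.31×10⁻⁷ C.
Battery connected ⇒ V is held fixed. C₂ = 16.9 C₁ and Q = CV, so Q₂/Q₁ = C₂/C₁ = 16.9.
Q₂ = 16.9 × 2.31×10⁻⁷ = 3.90×10⁻⁶ C.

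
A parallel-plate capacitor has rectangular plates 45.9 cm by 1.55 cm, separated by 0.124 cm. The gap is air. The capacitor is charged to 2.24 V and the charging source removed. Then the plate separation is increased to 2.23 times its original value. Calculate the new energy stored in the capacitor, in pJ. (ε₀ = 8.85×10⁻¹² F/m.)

U ≈ 284 pJ

A = 45.9 × 1.55 cm² = 7.11×10⁻³ m².
Initially C₁ = ε₀A/d = 8.85×10⁻¹² × 7.11×10⁻³ / 1.24×10⁻³ = 5.08×10⁻¹¹ F.
U₁ = 1.27×10⁻¹⁰ J.
Isolated ⇒ Q is held fixed. C₂ = 0.448 C₁ and U = Q²/(2C), so U₂/U₁ = C₁/C₂ = 2.23.
U₂ = 2.23 × 1.27×10⁻¹⁰ = 2.84×10⁻¹⁰ J.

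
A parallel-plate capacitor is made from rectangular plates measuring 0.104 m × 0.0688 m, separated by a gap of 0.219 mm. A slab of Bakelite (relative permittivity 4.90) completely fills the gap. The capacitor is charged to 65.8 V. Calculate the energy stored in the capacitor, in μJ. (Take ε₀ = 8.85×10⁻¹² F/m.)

A = 0.104 × 0.0688 m² = 7.16×10⁻³ m².
C = κε₀A/d = 4.90 × 8.85×10⁻¹² × 7.16×10⁻³ / 2.19×10⁻⁴ = 1.42×10⁻⁹ F.
U = ½CV² = ½ × 1.42×10⁻⁹ × (65.8)² = 3.07×10⁻⁶ J.

3.07 μJ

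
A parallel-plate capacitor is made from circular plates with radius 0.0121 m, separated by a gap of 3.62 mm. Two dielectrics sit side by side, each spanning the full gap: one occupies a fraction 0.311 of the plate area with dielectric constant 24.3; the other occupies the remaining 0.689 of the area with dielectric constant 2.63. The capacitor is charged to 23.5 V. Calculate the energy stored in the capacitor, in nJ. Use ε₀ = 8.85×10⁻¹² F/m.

2.91 nJ

A = π(0.0121 m)² = 4.60×10⁻⁴ m².
Side-by-side slabs ⇒ two capacitors in parallel, each spanning the full gap.
C₁ = κ₁ε₀A₁/d = 24.3 × 8.85×10⁻¹² × 1.43×10⁻⁴ / 3.62×10⁻³ = 8.50×10⁻¹² F.
C₂ = κ₂ε₀A₂/d = 2.63 × 8.85×10⁻¹² × 3.17×10⁻⁴ / 3.62×10⁻³ = 2.04×10⁻¹² F.
C = C₁ + C₂ = 1.05×10⁻¹¹ F.
U = ½CV² = ½ × 1.05×10⁻¹¹ × (23.5)² = 2.91×10⁻⁹ J.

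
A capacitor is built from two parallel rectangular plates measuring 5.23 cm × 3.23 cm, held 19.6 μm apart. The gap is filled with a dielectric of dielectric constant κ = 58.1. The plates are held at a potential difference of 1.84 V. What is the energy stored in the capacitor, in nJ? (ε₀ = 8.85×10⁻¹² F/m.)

U ≈ 75.0 nJ

A = 5.23 × 3.23 cm² = 1.69×10⁻³ m².
C = κε₀A/d = 58.1 × 8.85×10⁻¹² × 1.69×10⁻³ / 1.96×10⁻⁵ = 4.43×10⁻⁸ F.
U = ½CV² = ½ × 4.43×10⁻⁸ × (1.84)² = 7.50×10⁻⁸ J.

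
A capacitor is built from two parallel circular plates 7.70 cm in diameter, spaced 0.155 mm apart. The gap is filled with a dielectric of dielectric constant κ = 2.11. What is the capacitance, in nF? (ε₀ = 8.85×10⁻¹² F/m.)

A = π(7.70/2 cm)² = 4.66×10⁻³ m².
C = κε₀A/d = 2.11 × 8.85×10⁻¹² × 4.66×10⁻³ / 1.55×10⁻⁴ = 5.61×10⁻¹⁰ F.

C ≈ 0.561 nF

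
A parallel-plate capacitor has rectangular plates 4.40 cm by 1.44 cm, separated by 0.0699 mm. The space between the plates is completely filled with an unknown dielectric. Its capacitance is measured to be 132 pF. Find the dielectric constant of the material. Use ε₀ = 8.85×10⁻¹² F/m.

1.65

A = 4.40 × 1.44 cm² = 6.34×10⁻⁴ m².
κ = Cd/(ε₀A) = 1.32×10⁻¹⁰ × 6.99×10⁻⁵ / (8.85×10⁻¹² × 6.34×10⁻⁴) = 1.65.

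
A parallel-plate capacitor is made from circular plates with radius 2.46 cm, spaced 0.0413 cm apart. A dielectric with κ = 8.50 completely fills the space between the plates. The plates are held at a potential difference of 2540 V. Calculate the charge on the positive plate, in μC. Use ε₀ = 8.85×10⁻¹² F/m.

0.880 μC

A = π(2.46 cm)² = 1.90×10⁻³ m².
C = κε₀A/d = 8.50 × 8.85×10⁻¹² × 1.90×10⁻³ / 4.13×10⁻⁴ = 3.46×10⁻¹⁰ F.
Q = CV = 3.46×10⁻¹⁰ × 2540 = 8.80×10⁻⁷ C.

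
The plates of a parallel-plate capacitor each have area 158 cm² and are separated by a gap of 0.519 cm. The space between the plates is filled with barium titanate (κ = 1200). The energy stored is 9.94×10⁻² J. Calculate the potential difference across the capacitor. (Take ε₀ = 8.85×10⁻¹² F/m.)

2.48 kV

A = 158 cm² = 1.58×10⁻² m².
C = κε₀A/d = 1200 × 8.85×10⁻¹² × 1.58×10⁻² / 5.19×10⁻³ = 3.23×10⁻⁸ F.
V = √(2U/C) = √(2 × 9.94×10⁻² / 3.23×10⁻⁸) = 2.48×10³ V.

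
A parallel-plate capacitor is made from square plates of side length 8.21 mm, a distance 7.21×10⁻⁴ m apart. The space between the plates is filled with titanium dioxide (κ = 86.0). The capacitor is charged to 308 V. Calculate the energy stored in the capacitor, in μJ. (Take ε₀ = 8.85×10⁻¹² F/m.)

U ≈ 3.37 μJ

A = (8.21 mm)² = 6.74×10⁻⁵ m².
C = κε₀A/d = 86.0 × 8.85×10⁻¹² × 6.74×10⁻⁵ / 7.21×10⁻⁴ = 7.12×10⁻¹¹ F.
U = ½CV² = ½ × 7.12×10⁻¹¹ × (308)² = 3.37×10⁻⁶ J.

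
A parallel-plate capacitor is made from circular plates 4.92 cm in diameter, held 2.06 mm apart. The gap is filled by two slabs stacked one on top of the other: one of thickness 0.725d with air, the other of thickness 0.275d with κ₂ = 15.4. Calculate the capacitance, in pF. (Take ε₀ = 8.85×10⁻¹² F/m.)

A = π(4.92/2 cm)² = 1.90×10⁻³ m².
Stacked slabs ⇒ two capacitors in series, each with the full plate area.
C₁ = κ₁ε₀A/d₁ = 1.00 × 8.85×10⁻¹² × 1.90×10⁻³ / 1.49×10⁻³ = 1.13×10⁻¹¹ F.
C₂ = κ₂ε₀A/d₂ = 15.4 × 8.85×10⁻¹² × 1.90×10⁻³ / 5.67×10⁻⁴ = 4.57×10⁻¹⁰ F.
C = (1/C₁ + 1/C₂)⁻¹ = 1.10×10⁻¹¹ F.

11.0 pF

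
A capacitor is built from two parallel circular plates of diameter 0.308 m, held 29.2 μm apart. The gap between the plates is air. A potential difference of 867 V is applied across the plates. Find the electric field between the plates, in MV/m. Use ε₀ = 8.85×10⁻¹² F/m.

29.7 MV/m

E = V/d = 867 / 2.92×10⁻⁵ = 2.97×10⁷ V/m.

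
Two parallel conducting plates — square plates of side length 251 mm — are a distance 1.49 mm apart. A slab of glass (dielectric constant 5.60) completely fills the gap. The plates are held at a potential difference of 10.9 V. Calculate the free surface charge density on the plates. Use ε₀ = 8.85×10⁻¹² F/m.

A = (251 mm)² = 6.30×10⁻² m².
C = κε₀A/d = 5.60 × 8.85×10⁻¹² × 6.30×10⁻² / 1.49×10⁻³ = 2.10×10⁻⁹ F.
σ = Q/A = CV/A = 2.10×10⁻⁹ × 10.9 / 6.30×10⁻² = 3.63×10⁻⁷ C/m².

363 nC/m²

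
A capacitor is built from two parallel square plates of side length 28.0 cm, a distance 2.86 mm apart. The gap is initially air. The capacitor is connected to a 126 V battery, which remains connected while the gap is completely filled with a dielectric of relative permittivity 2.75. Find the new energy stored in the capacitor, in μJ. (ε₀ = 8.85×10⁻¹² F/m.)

U ≈ 5.30 μJ

A = (28.0 cm)² = 7.84×10⁻² m².
Initially C₁ = ε₀A/d = 8.85×10⁻¹² × 7.84×10⁻² / 2.86×10⁻³ = 2.43×10⁻¹⁰ F.
U₁ = 1.93×10⁻⁶ J.
Battery connected ⇒ V is held fixed. C₂ = 2.75 C₁ and U = ½CV², so U₂/U₁ = C₂/C₁ = 2.75.
U₂ = 2.75 × 1.93×10⁻⁶ = 5.30×10⁻⁶ J.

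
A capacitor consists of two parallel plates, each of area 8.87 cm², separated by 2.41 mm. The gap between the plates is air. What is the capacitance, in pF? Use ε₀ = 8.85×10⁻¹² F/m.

A = 8.87 cm² = 8.87×10⁻⁴ m².
C = ε₀A/d = 8.85×10⁻¹² × 8.87×10⁻⁴ / 2.41×10⁻³ = 3.26×10⁻¹² F.

3.26 pF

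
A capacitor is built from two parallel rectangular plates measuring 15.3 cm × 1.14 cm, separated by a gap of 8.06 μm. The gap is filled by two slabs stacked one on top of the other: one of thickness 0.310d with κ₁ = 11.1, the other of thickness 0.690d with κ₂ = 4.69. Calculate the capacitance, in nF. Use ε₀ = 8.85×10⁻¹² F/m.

A = 15.3 × 1.14 cm² = 1.74×10⁻³ m².
Stacked slabs ⇒ two capacitors in series, each with the full plate area.
C₁ = κ₁ε₀A/d₁ = 11.1 × 8.85×10⁻¹² × 1.74×10⁻³ / 2.50×10⁻⁶ = 6.86×10⁻⁸ F.
C₂ = κ₂ε₀A/d₂ = 4.69 × 8.85×10⁻¹² × 1.74×10⁻³ / 5.56×10⁻⁶ = 1.30×10⁻⁸ F.
C = (1/C₁ + 1/C₂)⁻¹ = 1.09×10⁻⁸ F.

10.9 nF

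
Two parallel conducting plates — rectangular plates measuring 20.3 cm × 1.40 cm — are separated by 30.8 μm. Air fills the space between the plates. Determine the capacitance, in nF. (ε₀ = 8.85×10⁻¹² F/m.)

A = 20.3 × 1.40 cm² = 2.84×10⁻³ m².
C = ε₀A/d = 8.85×10⁻¹² × 2.84×10⁻³ / 3.08×10⁻⁵ = 8.17×10⁻¹⁰ F.

C ≈ 0.817 nF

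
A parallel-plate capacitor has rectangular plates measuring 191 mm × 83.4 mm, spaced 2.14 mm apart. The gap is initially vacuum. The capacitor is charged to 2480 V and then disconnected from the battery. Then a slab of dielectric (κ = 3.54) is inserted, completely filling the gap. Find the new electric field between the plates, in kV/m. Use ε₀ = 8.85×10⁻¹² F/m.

E ≈ 327 kV/m

A = 191 × 83.4 mm² = 1.59×10⁻² m².
Initially C₁ = ε₀A/d = 8.85×10⁻¹² × 1.59×10⁻² / 2.14×10⁻³ = 6.59×10⁻¹¹ F.
E₁ = 1.16×10⁶ V/m.
Isolated ⇒ Q is held fixed. V₂ = Q/C₂ = V₁/3.54; E = V/d, so E₂/E₁ = (V₂/V₁)(d₁/d₂) = 0.282.
E₂ = 0.282 × 1.16×10⁶ = 3.27×10⁵ V/m.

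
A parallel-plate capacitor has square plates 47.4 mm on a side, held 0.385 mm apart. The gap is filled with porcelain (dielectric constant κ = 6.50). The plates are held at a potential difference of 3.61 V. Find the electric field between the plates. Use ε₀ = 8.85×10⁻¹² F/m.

E ≈ 9.38 V/mm

E = V/d = 3.61 / 3.85×10⁻⁴ = 9.38×10³ V/m.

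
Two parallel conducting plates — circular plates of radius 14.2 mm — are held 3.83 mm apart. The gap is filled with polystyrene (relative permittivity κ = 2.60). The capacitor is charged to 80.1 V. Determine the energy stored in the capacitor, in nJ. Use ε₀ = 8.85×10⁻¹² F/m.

12.2 nJ

A = π(14.2 mm)² = 6.33×10⁻⁴ m².
C = κε₀A/d = 2.60 × 8.85×10⁻¹² × 6.33×10⁻⁴ / 3.83×10⁻³ = 3.81×10⁻¹² F.
U = ½CV² = ½ × 3.81×10⁻¹² × (80.1)² = 1.22×10⁻⁸ J.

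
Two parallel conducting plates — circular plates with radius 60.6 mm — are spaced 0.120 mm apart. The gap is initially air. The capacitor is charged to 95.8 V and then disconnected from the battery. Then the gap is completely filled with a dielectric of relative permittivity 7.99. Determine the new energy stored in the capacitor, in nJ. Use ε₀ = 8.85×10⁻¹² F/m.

489 nJ

A = π(60.6 mm)² = 1.15×10⁻² m².
Initially C₁ = ε₀A/d = 8.85×10⁻¹² × 1.15×10⁻² / 1.20×10⁻⁴ = 8.51×10⁻¹⁰ F.
U₁ = 3.90×10⁻⁶ J.
Isolated ⇒ Q is held fixed. C₂ = 7.99 C₁ and U = Q²/(2C), so U₂/U₁ = C₁/C₂ = 0.125.
U₂ = 0.125 × 3.90×10⁻⁶ = 4.89×10⁻⁷ J.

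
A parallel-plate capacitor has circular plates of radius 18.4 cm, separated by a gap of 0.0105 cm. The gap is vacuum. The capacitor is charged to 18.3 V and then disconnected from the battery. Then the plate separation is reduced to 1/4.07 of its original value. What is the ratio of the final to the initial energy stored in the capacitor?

Isolated ⇒ Q is held fixed.
C₂ = 4.07 C₁ and U = Q²/(2C), so U₂/U₁ = C₁/C₂ = 0.246.

U₂/U₁ ≈ 0.246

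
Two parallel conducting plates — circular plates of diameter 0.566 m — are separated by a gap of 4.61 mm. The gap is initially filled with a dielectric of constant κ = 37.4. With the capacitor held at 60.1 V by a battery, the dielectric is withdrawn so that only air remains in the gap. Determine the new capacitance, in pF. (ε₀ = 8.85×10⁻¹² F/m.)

C ≈ 483 pF

A = π(0.566/2 m)² = 0.252 m².
Initially C₁ = κε₀A/d = 37.4 × 8.85×10⁻¹² × 0.252 / 4.61×10⁻³ = 1.81×10⁻⁸ F.
C = κε₀A/d scales with κ, so C₂/C₁ = 1/κ = 1/37.4 = 0.0267.
C₂ = 0.0267 × 1.81×10⁻⁸ = 4.83×10⁻¹⁰ F.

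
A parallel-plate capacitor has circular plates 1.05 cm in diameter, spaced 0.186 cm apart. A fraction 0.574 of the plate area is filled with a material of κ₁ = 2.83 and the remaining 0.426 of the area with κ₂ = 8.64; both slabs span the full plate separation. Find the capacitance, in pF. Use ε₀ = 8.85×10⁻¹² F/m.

C ≈ 2.19 pF

A = π(1.05/2 cm)² = 8.66×10⁻⁵ m².
Side-by-side slabs ⇒ two capacitors in parallel, each spanning the full gap.
C₁ = κ₁ε₀A₁/d = 2.83 × 8.85×10⁻¹² × 4.97×10⁻⁵ / 1.86×10⁻³ = 6.69×10⁻¹³ F.
C₂ = κ₂ε₀A₂/d = 8.64 × 8.85×10⁻¹² × 3.69×10⁻⁵ / 1.86×10⁻³ = 1.52×10⁻¹² F.
C = C₁ + C₂ = 2.19×10⁻¹² F.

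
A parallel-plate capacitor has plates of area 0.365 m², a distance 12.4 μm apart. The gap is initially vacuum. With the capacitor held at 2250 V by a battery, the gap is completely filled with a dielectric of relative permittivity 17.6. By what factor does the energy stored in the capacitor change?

Battery connected ⇒ V is held fixed.
C₂ = 17.6 C₁ and U = ½CV², so U₂/U₁ = C₂/C₁ = 17.6.

17.6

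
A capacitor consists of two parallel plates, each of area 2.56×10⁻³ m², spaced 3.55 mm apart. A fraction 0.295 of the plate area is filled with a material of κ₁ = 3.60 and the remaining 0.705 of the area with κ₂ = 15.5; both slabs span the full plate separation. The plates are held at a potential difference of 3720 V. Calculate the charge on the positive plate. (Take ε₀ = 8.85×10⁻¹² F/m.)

285 nC

Side-by-side slabs ⇒ two capacitors in parallel, each spanning the full gap.
C₁ = κ₁ε₀A₁/d = 3.60 × 8.85×10⁻¹² × 7.55×10⁻⁴ / 3.55×10⁻³ = 6.78×10⁻¹² F.
C₂ = κ₂ε₀A₂/d = 15.5 × 8.85×10⁻¹² × 1.80×10⁻³ / 3.55×10⁻³ = 6.97×10⁻¹¹ F.
C = C₁ + C₂ = 7.65×10⁻¹¹ F.
Q = CV = 7.65×10⁻¹¹ × 3720 = 2.85×10⁻⁷ C.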